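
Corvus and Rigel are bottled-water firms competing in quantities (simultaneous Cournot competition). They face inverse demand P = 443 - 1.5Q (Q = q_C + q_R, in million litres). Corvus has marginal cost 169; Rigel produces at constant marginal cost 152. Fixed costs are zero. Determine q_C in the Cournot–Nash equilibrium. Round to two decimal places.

57.11

Corvus's profit: π_C = (443 - 1.5Q)q_C - (169q_C). Setting ∂π_C/∂q_C = 0: 274 - 3q_C - (3/2)(q_R) = 0.
Rigel's profit: π_R = (443 - 1.5Q)q_R - (152q_R). Setting ∂π_R/∂q_R = 0: 291 - 3q_R - (3/2)(q_C) = 0.
Best responses: q_C = (274 - (3/2)q_R)/3, q_R = (291 - (3/2)q_C)/3.
Substituting one into the other gives q_C = 514/9 and q_R = 616/9.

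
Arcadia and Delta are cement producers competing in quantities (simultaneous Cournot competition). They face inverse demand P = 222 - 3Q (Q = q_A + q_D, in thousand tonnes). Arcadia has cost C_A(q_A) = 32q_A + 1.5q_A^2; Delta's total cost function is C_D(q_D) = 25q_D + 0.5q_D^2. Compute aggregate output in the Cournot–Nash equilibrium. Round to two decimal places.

35.96

Arcadia's profit: π_A = (222 - 3Q)q_A - (32q_A + (3/2)q_A²). Setting ∂π_A/∂q_A = 0: 190 - 9q_A - 3(q_D) = 0.
Delta's profit: π_D = (222 - 3Q)q_D - (25q_D + (1/2)q_D²). Setting ∂π_D/∂q_D = 0: 197 - 7q_D - 3(q_A) = 0.
Best responses: q_A = (190 - 3q_D)/9, q_D = (197 - 3q_A)/7.
Substituting one into the other gives q_A = 739/54 and q_D = 401/18.
Total output Q = 739/54 + 401/18 = 971/27.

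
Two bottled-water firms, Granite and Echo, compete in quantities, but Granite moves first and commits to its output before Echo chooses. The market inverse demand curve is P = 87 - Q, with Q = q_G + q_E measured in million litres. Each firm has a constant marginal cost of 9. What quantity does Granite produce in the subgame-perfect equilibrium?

Solve by backward induction. Given q_G, the follower Echo maximises π_E = (87 - q_G - q_E)q_E - 9q_E.
Setting the follower's marginal profit to zero, 78 - q_G - 2q_E = 0, i.e. q_E = (78 - q_G)/2.
Granite substitutes q_E(q_G) into its own profit: π_G = q_G(87 - q_G - (78 - q_G)/2) - 9q_G = (48 - (1/2)q_G)q_G - 9q_G.
The leader's first-order condition 39 - q_G = 0 yields q_G = 39.
Then q_E = (78 - 39)/2 = 39/2.

39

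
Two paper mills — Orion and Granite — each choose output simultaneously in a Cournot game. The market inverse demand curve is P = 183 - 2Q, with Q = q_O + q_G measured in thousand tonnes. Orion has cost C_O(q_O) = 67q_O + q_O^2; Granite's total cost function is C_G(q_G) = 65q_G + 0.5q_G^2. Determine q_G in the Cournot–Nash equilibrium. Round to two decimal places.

18.31

Orion's profit: π_O = (183 - 2Q)q_O - (67q_O + q_O²). Setting ∂π_O/∂q_O = 0: 116 - 6q_O - 2(q_G) = 0.
Granite's profit: π_G = (183 - 2Q)q_G - (65q_G + (1/2)q_G²). Setting ∂π_G/∂q_G = 0: 118 - 5q_G - 2(q_O) = 0.
So q_O = (116 - 2q_G)/6 and q_G = (118 - 2q_O)/5.
Solving the pair: q_O = 172/13, q_G = 238/13.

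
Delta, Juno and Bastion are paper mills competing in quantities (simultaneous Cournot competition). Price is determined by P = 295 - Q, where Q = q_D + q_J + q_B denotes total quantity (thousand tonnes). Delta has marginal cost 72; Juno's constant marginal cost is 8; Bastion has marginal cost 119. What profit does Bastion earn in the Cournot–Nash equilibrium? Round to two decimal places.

Delta's profit: π_D = (295 - Q)q_D - (72q_D). Setting ∂π_D/∂q_D = 0: 223 - 2q_D - (q_J + q_B) = 0.
Juno's profit: π_J = (295 - Q)q_J - (8q_J). Setting ∂π_J/∂q_J = 0: 287 - 2q_J - (q_D + q_B) = 0.
Bastion's profit: π_B = (295 - Q)q_B - (119q_B). Setting ∂π_B/∂q_B = 0: 176 - 2q_B - (q_D + q_J) = 0.
Summing all 3 equations gives 686 − 4Q = 0, hence Q = 343/2.
Back-substituting: q_D = (223 − 343/2) = 103/2, q_J = (287 − 343/2) = 231/2, q_B = (176 − 343/2) = 9/2.
Price P = 295 - 343/2 = 247/2.
Bastion's profit: (247/2 - 119)·(9/2) = 81/4.

20.25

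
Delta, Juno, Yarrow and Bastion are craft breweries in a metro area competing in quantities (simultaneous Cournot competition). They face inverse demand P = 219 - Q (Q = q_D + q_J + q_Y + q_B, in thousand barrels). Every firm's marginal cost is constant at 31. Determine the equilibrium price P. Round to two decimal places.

68.60

Each firm earns π_i = (219 - Q)q_i - 31q_i.
First-order condition (treating rivals' output as given): 188 - 2q_i - Σ_{j≠i} q_j = 0.
By symmetry each firm produces the same amount; substituting Σ_{j≠i} q_j = 3q_i yields q_i = 188/5.
Total output Q = 752/5, so price P = 219 - 752/5 = 343/5.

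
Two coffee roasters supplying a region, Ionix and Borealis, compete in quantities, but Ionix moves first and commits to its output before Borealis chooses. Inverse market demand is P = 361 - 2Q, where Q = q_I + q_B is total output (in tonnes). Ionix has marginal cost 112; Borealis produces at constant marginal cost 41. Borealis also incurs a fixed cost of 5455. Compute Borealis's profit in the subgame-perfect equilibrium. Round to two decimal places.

Solve by backward induction. Given q_I, the follower Borealis maximises π_B = (361 - 2q_I - 2q_B)q_B - 41q_B.
Follower FOC: 320 - 2q_I - 4q_B = 0, so q_B(q_I) = (320 - 2q_I)/4.
The leader anticipates this reaction. Substituting into P = 361 - 2Q gives P = 201 - q_I, so π_I = (201 - q_I)q_I - 112q_I.
The leader's first-order condition 89 - 2q_I = 0 yields q_I = 89/2.
Then q_B = (320 - 2·(89/2))/4 = 231/4.
Price P = 361 - 2·(409/4) = 313/2.
Borealis's profit: (313/2 - 41)·(231/4) - 5455 = 1215.1250.

1215.13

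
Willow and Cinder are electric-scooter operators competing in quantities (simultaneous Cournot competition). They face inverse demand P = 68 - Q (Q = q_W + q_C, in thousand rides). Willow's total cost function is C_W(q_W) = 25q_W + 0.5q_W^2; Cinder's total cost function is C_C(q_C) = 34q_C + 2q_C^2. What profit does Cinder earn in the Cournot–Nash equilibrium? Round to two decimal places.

36.13

Willow's profit: π_W = (68 - Q)q_W - (25q_W + (1/2)q_W²). Setting ∂π_W/∂q_W = 0: 43 - 3q_W - (q_C) = 0.
Cinder's first-order condition: 34 - 6q_C - (q_W) = 0.
Best responses: q_W = (43 - q_C)/3, q_C = (34 - q_W)/6.
Substituting one into the other gives q_W = 224/17 and q_C = 59/17.
Price P = 68 - 283/17 = 873/17.
Cinder's profit: (873/17)·(59/17) - 34·(59/17) - 2(59/17)² = 36.1349.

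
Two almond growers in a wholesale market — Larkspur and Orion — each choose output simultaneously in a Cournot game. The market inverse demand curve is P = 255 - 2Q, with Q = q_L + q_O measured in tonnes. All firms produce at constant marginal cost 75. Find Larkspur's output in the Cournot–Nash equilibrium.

30

Each firm earns π_i = (255 - 2Q)q_i - 75q_i.
First-order condition (treating rivals' output as given): 180 - 4q_i - 2q_j = 0.
With identical firms every q_j equals q_i, so q_j = q_i and 180 = 6q_i, giving q_i = 30.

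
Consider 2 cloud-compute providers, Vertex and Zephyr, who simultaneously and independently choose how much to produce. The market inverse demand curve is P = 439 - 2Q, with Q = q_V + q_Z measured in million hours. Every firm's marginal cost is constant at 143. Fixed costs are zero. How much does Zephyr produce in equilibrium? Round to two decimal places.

49.33

Each firm earns π_i = (439 - 2Q)q_i - 143q_i.
Setting ∂π_i/∂q_i = 0 with rivals' quantities fixed: 296 - 4q_i - 2q_j = 0.
By symmetry each firm produces the same amount; substituting q_j = q_i yields q_i = 296/6 = 148/3.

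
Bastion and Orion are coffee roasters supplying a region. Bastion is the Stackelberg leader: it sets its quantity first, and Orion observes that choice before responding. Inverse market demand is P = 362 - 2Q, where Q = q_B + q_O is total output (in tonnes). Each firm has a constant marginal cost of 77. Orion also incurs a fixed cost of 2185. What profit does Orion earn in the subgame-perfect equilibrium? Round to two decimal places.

Solve by backward induction. Given q_B, the follower Orion maximises π_O = (362 - 2q_B - 2q_O)q_O - 77q_O.
∂π_O/∂q_O = 285 - 2q_B - 4q_O = 0 gives the reaction function q_O = (285 - 2q_B)/4.
The leader anticipates this reaction. Substituting into P = 362 - 2Q gives P = 439/2 - q_B, so π_B = (439/2 - q_B)q_B - 77q_B.
Maximising: ∂π_B/∂q_B = 285/2 - 2q_B = 0, giving q_B = 285/4.
Then q_O = (285 - 2·(285/4))/4 = 285/8.
Price P = 362 - 2·(855/8) = 593/4.
Orion's profit: (593/4 - 77)·(285/8) - 2185 = 353.2813.

353.28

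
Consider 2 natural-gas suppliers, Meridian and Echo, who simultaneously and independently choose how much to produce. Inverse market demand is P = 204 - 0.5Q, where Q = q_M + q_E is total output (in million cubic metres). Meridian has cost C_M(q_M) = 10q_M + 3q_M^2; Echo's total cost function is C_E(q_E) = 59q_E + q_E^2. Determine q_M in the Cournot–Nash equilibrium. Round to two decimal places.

24.55

Meridian's profit: π_M = (204 - 0.5Q)q_M - (10q_M + 3q_M²). Setting ∂π_M/∂q_M = 0: 194 - 7q_M - (1/2)(q_E) = 0.
Echo's profit: π_E = (204 - 0.5Q)q_E - (59q_E + q_E²). Setting ∂π_E/∂q_E = 0: 145 - 3q_E - (1/2)(q_M) = 0.
Rearranging gives the reaction functions q_M = (194 - (1/2)q_E)/7 and q_E = (145 - (1/2)q_M)/3.
Substituting one into the other gives q_M = 24.5542 and q_E = 44.2410.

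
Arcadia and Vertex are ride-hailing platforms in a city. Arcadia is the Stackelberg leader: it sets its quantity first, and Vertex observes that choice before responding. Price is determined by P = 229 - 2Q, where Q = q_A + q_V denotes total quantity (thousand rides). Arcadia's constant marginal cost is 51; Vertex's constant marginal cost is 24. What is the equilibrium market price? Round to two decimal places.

The follower Vertex best-responds to any q_A: π_V = (229 - 2Q)q_V - 24q_V.
Follower FOC: 205 - 2q_A - 4q_V = 0, so q_V(q_A) = (205 - 2q_A)/4.
Arcadia substitutes q_V(q_A) into its own profit: π_A = q_A(229 - 2q_A - (205 - 2q_A)/2) - 51q_A = (253/2 - q_A)q_A - 51q_A.
Leader FOC: 151/2 - 2q_A = 0, so q_A = 151/4.
Then q_V = (205 - 2·(151/4))/4 = 259/8.
Total output Q = 561/8, so price P = 229 - 2·(561/8) = 355/4.

88.75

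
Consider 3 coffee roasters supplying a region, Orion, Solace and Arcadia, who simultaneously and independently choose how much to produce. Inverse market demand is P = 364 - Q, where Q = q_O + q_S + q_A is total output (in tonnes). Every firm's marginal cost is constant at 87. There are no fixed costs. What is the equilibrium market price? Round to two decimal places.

156.25

Each firm earns π_i = (364 - Q)q_i - 87q_i.
Setting ∂π_i/∂q_i = 0 with rivals' quantities fixed: 277 - 2q_i - Σ_{j≠i} q_j = 0.
With identical firms every q_j equals q_i, so Σ_{j≠i} q_j = 2q_i and 277 = 4q_i, giving q_i = 277/4.
Total output Q = 831/4, so price P = 364 - 831/4 = 625/4.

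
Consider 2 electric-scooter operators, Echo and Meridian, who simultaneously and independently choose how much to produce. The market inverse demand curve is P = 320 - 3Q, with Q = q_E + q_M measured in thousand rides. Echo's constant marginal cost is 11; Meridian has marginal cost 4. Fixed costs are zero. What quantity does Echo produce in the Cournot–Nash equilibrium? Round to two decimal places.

33.56

Echo's profit: π_E = (320 - 3Q)q_E - (11q_E). Setting ∂π_E/∂q_E = 0: 309 - 6q_E - 3(q_M) = 0.
Meridian's first-order condition: 316 - 6q_M - 3(q_E) = 0.
Best responses: q_E = (309 - 3q_M)/6, q_M = (316 - 3q_E)/6.
Solving the pair: q_E = 302/9, q_M = 323/9.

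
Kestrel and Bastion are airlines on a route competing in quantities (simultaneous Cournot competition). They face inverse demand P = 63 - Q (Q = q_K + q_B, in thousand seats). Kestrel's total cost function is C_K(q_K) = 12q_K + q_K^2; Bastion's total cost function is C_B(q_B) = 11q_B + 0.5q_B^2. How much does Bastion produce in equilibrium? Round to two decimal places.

Kestrel's profit: π_K = (63 - Q)q_K - (12q_K + q_K²). Setting ∂π_K/∂q_K = 0: 51 - 4q_K - (q_B) = 0.
Bastion's first-order condition: 52 - 3q_B - (q_K) = 0.
So q_K = (51 - q_B)/4 and q_B = (52 - q_K)/3.
Substituting one into the other gives q_K = 101/11 and q_B = 157/11.

14.27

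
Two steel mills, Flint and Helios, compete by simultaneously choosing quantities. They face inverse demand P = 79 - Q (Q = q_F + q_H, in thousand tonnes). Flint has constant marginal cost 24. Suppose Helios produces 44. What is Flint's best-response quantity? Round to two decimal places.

5.50

With the rival's output fixed at 44, Flint's profit is π_F = (79 - 44 - q_F)q_F - (24q_F) = (35 - q_F)q_F - (24q_F).
∂π_F/∂q_F = 11 - 2q_F = 0, so q_F = 11/2.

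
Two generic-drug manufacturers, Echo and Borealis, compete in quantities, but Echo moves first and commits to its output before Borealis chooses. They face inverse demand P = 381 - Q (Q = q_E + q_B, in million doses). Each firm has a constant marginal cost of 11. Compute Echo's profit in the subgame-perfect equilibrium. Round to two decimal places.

17112.50

The follower Borealis best-responds to any q_E: π_B = (381 - Q)q_B - 11q_B.
∂π_B/∂q_B = 370 - q_E - 2q_B = 0 gives the reaction function q_B = (370 - q_E)/2.
Echo substitutes q_B(q_E) into its own profit: π_E = q_E(381 - q_E - (370 - q_E)/2) - 11q_E = (196 - (1/2)q_E)q_E - 11q_E.
Leader FOC: 185 - q_E = 0, so q_E = 185.
Then q_B = (370 - 185)/2 = 185/2.
Price P = 381 - 555/2 = 207/2.
Echo's profit: (207/2 - 11)·185 = 17112.5000.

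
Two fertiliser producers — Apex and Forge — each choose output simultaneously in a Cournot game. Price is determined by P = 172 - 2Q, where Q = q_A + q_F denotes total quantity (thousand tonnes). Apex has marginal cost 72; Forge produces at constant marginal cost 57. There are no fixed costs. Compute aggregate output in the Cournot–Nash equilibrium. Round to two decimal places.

35.83

Apex's profit: π_A = (172 - 2Q)q_A - (72q_A). Setting ∂π_A/∂q_A = 0: 100 - 4q_A - 2(q_F) = 0.
Forge's first-order condition: 115 - 4q_F - 2(q_A) = 0.
Best responses: q_A = (100 - 2q_F)/4, q_F = (115 - 2q_A)/4.
Solving the pair: q_A = 85/6, q_F = 65/3.
Total output Q = 85/6 + 65/3 = 215/6.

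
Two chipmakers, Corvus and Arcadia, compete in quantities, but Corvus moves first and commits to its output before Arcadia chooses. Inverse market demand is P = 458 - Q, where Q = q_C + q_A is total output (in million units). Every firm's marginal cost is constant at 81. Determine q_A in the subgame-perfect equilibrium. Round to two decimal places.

94.25

The follower Arcadia best-responds to any q_C: π_A = (458 - Q)q_A - 81q_A.
Follower FOC: 377 - q_C - 2q_A = 0, so q_A(q_C) = (377 - q_C)/2.
The leader anticipates this reaction. Substituting into P = 458 - Q gives P = 539/2 - (1/2)q_C, so π_C = (539/2 - (1/2)q_C)q_C - 81q_C.
Leader FOC: 377/2 - q_C = 0, so q_C = 377/2.
Then q_A = (377 - 377/2)/2 = 377/4.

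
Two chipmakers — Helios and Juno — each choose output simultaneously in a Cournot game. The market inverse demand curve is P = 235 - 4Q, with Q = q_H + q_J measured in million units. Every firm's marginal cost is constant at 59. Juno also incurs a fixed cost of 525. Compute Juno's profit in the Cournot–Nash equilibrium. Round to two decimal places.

A representative firm's profit is π_i = q_i(235 - 4Q) - 59q_i.
First-order condition (treating rivals' output as given): 176 - 8q_i - 4q_j = 0.
By symmetry each firm produces the same amount; substituting q_j = q_i yields q_i = 176/12 = 44/3.
Price P = 235 - 4·(88/3) = 353/3.
Juno's profit: (353/3 - 59)·(44/3) - 525 = 335.4444.

335.44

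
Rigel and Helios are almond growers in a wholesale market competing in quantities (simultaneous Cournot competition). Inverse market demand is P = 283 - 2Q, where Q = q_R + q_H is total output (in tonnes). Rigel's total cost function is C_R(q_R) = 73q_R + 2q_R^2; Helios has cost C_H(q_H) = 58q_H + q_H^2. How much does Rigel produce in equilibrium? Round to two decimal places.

Rigel's profit: π_R = (283 - 2Q)q_R - (73q_R + 2q_R²). Setting ∂π_R/∂q_R = 0: 210 - 8q_R - 2(q_H) = 0.
Helios's first-order condition: 225 - 6q_H - 2(q_R) = 0.
Best responses: q_R = (210 - 2q_H)/8, q_H = (225 - 2q_R)/6.
Solving the pair: q_R = 405/22, q_H = 345/11.

18.41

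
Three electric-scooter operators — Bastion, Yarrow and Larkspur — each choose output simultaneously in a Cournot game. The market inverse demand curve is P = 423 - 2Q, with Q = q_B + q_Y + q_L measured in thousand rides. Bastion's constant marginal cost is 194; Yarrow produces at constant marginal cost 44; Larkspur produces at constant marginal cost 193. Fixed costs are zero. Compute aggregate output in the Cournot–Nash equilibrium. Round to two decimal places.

104.75

Bastion's profit: π_B = (423 - 2Q)q_B - (194q_B). Setting ∂π_B/∂q_B = 0: 229 - 4q_B - 2(q_Y + q_L) = 0.
Yarrow's first-order condition: 379 - 4q_Y - 2(q_B + q_L) = 0.
Larkspur's first-order condition: 230 - 4q_L - 2(q_B + q_Y) = 0.
Summing all 3 equations gives 838 − 8Q = 0, hence Q = 419/4.
Back-substituting: q_B = (229 − 419/2)/2 = 39/4, q_Y = (379 − 419/2)/2 = 339/4, q_L = (230 − 419/2)/2 = 41/4.
Total output Q = 39/4 + 339/4 + 41/4 = 419/4.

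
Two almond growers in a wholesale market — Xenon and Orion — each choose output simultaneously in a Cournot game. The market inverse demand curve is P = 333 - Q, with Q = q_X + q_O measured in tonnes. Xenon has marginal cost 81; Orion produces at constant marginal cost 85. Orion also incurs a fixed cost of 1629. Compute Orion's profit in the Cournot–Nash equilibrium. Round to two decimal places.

Xenon's profit: π_X = (333 - Q)q_X - (81q_X). Setting ∂π_X/∂q_X = 0: 252 - 2q_X - (q_O) = 0.
Orion's profit: π_O = (333 - Q)q_O - (85q_O). Setting ∂π_O/∂q_O = 0: 248 - 2q_O - (q_X) = 0.
So q_X = (252 - q_O)/2 and q_O = (248 - q_X)/2.
Solving the pair: q_X = 256/3, q_O = 244/3.
Price P = 333 - 500/3 = 499/3.
Orion's profit: (499/3 - 85)·(244/3) - 1629 = 4986.1111.

4986.11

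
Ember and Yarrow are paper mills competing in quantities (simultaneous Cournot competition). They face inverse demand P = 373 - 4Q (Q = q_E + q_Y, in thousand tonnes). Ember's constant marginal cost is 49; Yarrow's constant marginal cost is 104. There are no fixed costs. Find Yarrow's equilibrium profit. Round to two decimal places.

1272.11

Ember's profit: π_E = (373 - 4Q)q_E - (49q_E). Setting ∂π_E/∂q_E = 0: 324 - 8q_E - 4(q_Y) = 0.
Yarrow's first-order condition: 269 - 8q_Y - 4(q_E) = 0.
Rearranging gives the reaction functions q_E = (324 - 4q_Y)/8 and q_Y = (269 - 4q_E)/8.
Substituting one into the other gives q_E = 379/12 and q_Y = 107/6.
Price P = 373 - 4·(593/12) = 526/3.
Yarrow's profit: (526/3 - 104)·(107/6) = 1272.1111.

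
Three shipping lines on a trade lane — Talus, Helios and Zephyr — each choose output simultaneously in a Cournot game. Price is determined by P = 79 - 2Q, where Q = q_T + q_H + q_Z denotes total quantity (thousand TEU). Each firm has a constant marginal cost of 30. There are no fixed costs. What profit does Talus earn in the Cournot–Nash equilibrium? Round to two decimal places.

A representative firm's profit is π_i = q_i(79 - 2Q) - 30q_i.
Setting ∂π_i/∂q_i = 0 with rivals' quantities fixed: 49 - 4q_i - 2·Σ_{j≠i} q_j = 0.
By symmetry each firm produces the same amount; substituting Σ_{j≠i} q_j = 2q_i yields q_i = 49/8.
Price P = 79 - 2·(147/8) = 169/4.
Talus's profit: (169/4 - 30)·(49/8) = 75.0313.

75.03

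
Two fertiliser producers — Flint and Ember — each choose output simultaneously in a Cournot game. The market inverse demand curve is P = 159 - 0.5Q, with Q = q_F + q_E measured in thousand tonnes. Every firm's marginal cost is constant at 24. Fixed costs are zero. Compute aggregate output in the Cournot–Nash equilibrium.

Each firm earns π_i = (159 - 0.5Q)q_i - 24q_i.
First-order condition (treating rivals' output as given): 135 - q_i - (1/2)q_j = 0.
With identical firms every q_j equals q_i, so q_j = q_i and 135 = (3/2)q_i, giving q_i = 90.
Total output Q = 90 + 90 = 180.

180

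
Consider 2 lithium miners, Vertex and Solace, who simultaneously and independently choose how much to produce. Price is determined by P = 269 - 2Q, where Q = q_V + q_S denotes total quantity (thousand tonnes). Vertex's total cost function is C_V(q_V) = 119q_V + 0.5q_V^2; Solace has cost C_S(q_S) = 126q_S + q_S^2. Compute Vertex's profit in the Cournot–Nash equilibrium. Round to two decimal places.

1394.22

Vertex's profit: π_V = (269 - 2Q)q_V - (119q_V + (1/2)q_V²). Setting ∂π_V/∂q_V = 0: 150 - 5q_V - 2(q_S) = 0.
Solace's first-order condition: 143 - 6q_S - 2(q_V) = 0.
So q_V = (150 - 2q_S)/5 and q_S = (143 - 2q_V)/6.
Solving the pair: q_V = 307/13, q_S = 415/26.
Price P = 269 - 2·(1029/26) = 189.8462.
Vertex's profit: 189.8462·(307/13) - 119·(307/13) - (1/2)(307/13)² = 1394.2160.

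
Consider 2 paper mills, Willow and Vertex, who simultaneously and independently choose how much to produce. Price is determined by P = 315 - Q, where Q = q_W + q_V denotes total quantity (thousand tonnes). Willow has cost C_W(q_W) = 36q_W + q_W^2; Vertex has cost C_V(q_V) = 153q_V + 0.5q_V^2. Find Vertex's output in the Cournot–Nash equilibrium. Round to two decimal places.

33.55

Willow's profit: π_W = (315 - Q)q_W - (36q_W + q_W²). Setting ∂π_W/∂q_W = 0: 279 - 4q_W - (q_V) = 0.
Vertex's profit: π_V = (315 - Q)q_V - (153q_V + (1/2)q_V²). Setting ∂π_V/∂q_V = 0: 162 - 3q_V - (q_W) = 0.
Best responses: q_W = (279 - q_V)/4, q_V = (162 - q_W)/3.
Solving the pair: q_W = 675/11, q_V = 369/11.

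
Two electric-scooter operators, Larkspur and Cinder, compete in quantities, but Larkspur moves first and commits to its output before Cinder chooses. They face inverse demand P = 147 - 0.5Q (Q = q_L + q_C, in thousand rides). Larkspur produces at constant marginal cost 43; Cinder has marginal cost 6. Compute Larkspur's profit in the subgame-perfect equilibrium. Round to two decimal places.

Solve by backward induction. Given q_L, the follower Cinder maximises π_C = (147 - (1/2)q_L - (1/2)q_C)q_C - 6q_C.
∂π_C/∂q_C = 141 - (1/2)q_L - q_C = 0 gives the reaction function q_C = (141 - (1/2)q_L).
The leader anticipates this reaction. Substituting into P = 147 - 0.5Q gives P = 153/2 - (1/4)q_L, so π_L = (153/2 - (1/4)q_L)q_L - 43q_L.
The leader's first-order condition 67/2 - (1/2)q_L = 0 yields q_L = 67.
Then q_C = (141 - (1/2)·67) = 215/2.
Price P = 147 - (1/2)·(349/2) = 239/4.
Larkspur's profit: (239/4 - 43)·67 = 1122.2500.

1122.25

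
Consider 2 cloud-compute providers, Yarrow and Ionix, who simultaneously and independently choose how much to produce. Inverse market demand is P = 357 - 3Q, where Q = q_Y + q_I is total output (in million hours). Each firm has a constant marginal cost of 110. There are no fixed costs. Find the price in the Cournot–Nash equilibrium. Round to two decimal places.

192.33

A representative firm's profit is π_i = q_i(357 - 3Q) - 110q_i.
Setting ∂π_i/∂q_i = 0 with rivals' quantities fixed: 247 - 6q_i - 3q_j = 0.
By symmetry each firm produces the same amount; substituting q_j = q_i yields q_i = 247/9.
Total output Q = 494/9, so price P = 357 - 3·(494/9) = 577/3.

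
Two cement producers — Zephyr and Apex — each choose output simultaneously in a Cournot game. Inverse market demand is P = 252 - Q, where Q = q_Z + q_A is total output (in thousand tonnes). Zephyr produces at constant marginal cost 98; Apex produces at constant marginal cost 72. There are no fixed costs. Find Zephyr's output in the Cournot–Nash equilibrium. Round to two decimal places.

42.67

Zephyr's profit: π_Z = (252 - Q)q_Z - (98q_Z). Setting ∂π_Z/∂q_Z = 0: 154 - 2q_Z - (q_A) = 0.
Apex's first-order condition: 180 - 2q_A - (q_Z) = 0.
Rearranging gives the reaction functions q_Z = (154 - q_A)/2 and q_A = (180 - q_Z)/2.
Solving the pair: q_Z = 128/3, q_A = 206/3.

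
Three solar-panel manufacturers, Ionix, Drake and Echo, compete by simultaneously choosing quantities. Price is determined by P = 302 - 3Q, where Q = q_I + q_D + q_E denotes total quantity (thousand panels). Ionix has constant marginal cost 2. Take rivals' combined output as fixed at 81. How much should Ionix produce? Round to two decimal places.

9.50

With rivals' combined output fixed at 81, Ionix's profit is π_I = (302 - 3·81 - 3q_I)q_I - (2q_I) = (59 - 3q_I)q_I - (2q_I).
∂π_I/∂q_I = 57 - 6q_I = 0, so q_I = 19/2.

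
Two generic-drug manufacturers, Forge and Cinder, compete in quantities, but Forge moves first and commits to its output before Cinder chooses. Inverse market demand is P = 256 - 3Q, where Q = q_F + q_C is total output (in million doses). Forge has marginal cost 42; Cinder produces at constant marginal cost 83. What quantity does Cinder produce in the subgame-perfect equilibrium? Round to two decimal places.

7.58

Solve by backward induction. Given q_F, the follower Cinder maximises π_C = (256 - 3q_F - 3q_C)q_C - 83q_C.
Follower FOC: 173 - 3q_F - 6q_C = 0, so q_C(q_F) = (173 - 3q_F)/6.
Forge substitutes q_C(q_F) into its own profit: π_F = q_F(256 - 3q_F - (173 - 3q_F)/2) - 42q_F = (339/2 - (3/2)q_F)q_F - 42q_F.
The leader's first-order condition 255/2 - 3q_F = 0 yields q_F = 85/2.
Then q_C = (173 - 3·(85/2))/6 = 91/12.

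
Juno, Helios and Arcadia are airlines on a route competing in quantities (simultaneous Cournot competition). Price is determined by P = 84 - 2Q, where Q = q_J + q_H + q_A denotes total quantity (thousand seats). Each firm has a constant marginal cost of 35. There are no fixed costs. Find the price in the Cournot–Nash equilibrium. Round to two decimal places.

Each firm earns π_i = (84 - 2Q)q_i - 35q_i.
Setting ∂π_i/∂q_i = 0 with rivals' quantities fixed: 49 - 4q_i - 2·Σ_{j≠i} q_j = 0.
With identical firms every q_j equals q_i, so Σ_{j≠i} q_j = 2q_i and 49 = 8q_i, giving q_i = 49/8.
Total output Q = 147/8, so price P = 84 - 2·(147/8) = 189/4.

47.25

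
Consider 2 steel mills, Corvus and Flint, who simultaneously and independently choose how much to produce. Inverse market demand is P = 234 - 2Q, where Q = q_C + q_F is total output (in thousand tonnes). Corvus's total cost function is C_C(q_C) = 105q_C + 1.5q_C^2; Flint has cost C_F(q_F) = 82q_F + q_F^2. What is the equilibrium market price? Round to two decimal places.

Corvus's profit: π_C = (234 - 2Q)q_C - (105q_C + (3/2)q_C²). Setting ∂π_C/∂q_C = 0: 129 - 7q_C - 2(q_F) = 0.
Flint's profit: π_F = (234 - 2Q)q_F - (82q_F + q_F²). Setting ∂π_F/∂q_F = 0: 152 - 6q_F - 2(q_C) = 0.
Best responses: q_C = (129 - 2q_F)/7, q_F = (152 - 2q_C)/6.
Substituting one into the other gives q_C = 235/19 and q_F = 403/19.
Total output Q = 638/19, so price P = 234 - 2·(638/19) = 166.8421.

166.84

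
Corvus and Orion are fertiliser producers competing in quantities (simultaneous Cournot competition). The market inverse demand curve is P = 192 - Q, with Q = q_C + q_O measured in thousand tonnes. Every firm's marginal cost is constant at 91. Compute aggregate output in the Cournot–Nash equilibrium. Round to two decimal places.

67.33

A representative firm's profit is π_i = q_i(192 - Q) - 91q_i.
First-order condition (treating rivals' output as given): 101 - 2q_i - q_j = 0.
With identical firms every q_j equals q_i, so q_j = q_i and 101 = 3q_i, giving q_i = 101/3.
Total output Q = 101/3 + 101/3 = 202/3.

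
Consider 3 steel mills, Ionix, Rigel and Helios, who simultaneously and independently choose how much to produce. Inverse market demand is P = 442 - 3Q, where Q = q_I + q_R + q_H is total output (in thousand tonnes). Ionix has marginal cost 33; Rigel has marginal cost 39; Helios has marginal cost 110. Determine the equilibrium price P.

Ionix's profit: π_I = (442 - 3Q)q_I - (33q_I). Setting ∂π_I/∂q_I = 0: 409 - 6q_I - 3(q_R + q_H) = 0.
Rigel's first-order condition: 403 - 6q_R - 3(q_I + q_H) = 0.
Helios's profit: π_H = (442 - 3Q)q_H - (110q_H). Setting ∂π_H/∂q_H = 0: 332 - 6q_H - 3(q_I + q_R) = 0.
Adding the 3 first-order conditions: 1144 − 12Q = 0, so Q = 286/3.
Back-substituting: q_I = (409 − 286)/3 = 41, q_R = (403 − 286)/3 = 39, q_H = (332 − 286)/3 = 46/3.
Total output Q = 286/3, so price P = 442 - 3·(286/3) = 156.

156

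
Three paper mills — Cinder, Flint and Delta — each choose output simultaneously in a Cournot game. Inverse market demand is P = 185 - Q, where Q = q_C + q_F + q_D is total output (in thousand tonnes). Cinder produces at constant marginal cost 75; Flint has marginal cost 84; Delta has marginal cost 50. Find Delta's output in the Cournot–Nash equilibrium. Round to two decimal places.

48.50

Cinder's profit: π_C = (185 - Q)q_C - (75q_C). Setting ∂π_C/∂q_C = 0: 110 - 2q_C - (q_F + q_D) = 0.
Flint's first-order condition: 101 - 2q_F - (q_C + q_D) = 0.
Delta's profit: π_D = (185 - Q)q_D - (50q_D). Setting ∂π_D/∂q_D = 0: 135 - 2q_D - (q_C + q_F) = 0.
Summing all 3 equations gives 346 − 4Q = 0, hence Q = 173/2.
Back-substituting: q_C = (110 − 173/2) = 47/2, q_F = (101 − 173/2) = 29/2, q_D = (135 − 173/2) = 97/2.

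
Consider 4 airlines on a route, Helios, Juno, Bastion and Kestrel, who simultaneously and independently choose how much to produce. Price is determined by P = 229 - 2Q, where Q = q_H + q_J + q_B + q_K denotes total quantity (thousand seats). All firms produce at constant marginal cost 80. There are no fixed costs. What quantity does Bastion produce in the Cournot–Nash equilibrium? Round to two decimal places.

A representative firm's profit is π_i = q_i(229 - 2Q) - 80q_i.
First-order condition (treating rivals' output as given): 149 - 4q_i - 2·Σ_{j≠i} q_j = 0.
With identical firms every q_j equals q_i, so Σ_{j≠i} q_j = 3q_i and 149 = 10q_i, giving q_i = 149/10.

14.90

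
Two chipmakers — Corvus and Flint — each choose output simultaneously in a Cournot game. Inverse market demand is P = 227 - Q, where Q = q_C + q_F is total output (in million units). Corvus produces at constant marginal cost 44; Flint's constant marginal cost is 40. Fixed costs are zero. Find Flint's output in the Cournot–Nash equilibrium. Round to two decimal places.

Corvus's profit: π_C = (227 - Q)q_C - (44q_C). Setting ∂π_C/∂q_C = 0: 183 - 2q_C - (q_F) = 0.
Flint's first-order condition: 187 - 2q_F - (q_C) = 0.
So q_C = (183 - q_F)/2 and q_F = (187 - q_C)/2.
Solving the pair: q_C = 179/3, q_F = 191/3.

63.67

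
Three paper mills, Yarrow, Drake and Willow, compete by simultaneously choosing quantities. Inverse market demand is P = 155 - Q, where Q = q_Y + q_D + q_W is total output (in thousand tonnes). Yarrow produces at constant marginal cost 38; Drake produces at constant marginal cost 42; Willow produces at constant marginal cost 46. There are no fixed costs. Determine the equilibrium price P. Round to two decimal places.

70.25

Yarrow's profit: π_Y = (155 - Q)q_Y - (38q_Y). Setting ∂π_Y/∂q_Y = 0: 117 - 2q_Y - (q_D + q_W) = 0.
Drake's first-order condition: 113 - 2q_D - (q_Y + q_W) = 0.
Willow's profit: π_W = (155 - Q)q_W - (46q_W). Setting ∂π_W/∂q_W = 0: 109 - 2q_W - (q_Y + q_D) = 0.
Summing all 3 equations gives 339 − 4Q = 0, hence Q = 339/4.
Back-substituting: q_Y = (117 − 339/4) = 129/4, q_D = (113 − 339/4) = 113/4, q_W = (109 − 339/4) = 97/4.
Total output Q = 339/4, so price P = 155 - 339/4 = 281/4.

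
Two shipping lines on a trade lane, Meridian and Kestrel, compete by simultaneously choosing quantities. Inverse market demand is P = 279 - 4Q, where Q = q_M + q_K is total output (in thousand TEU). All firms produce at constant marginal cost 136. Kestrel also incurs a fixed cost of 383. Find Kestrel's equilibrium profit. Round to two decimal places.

185.03

Each firm earns π_i = (279 - 4Q)q_i - 136q_i.
First-order condition (treating rivals' output as given): 143 - 8q_i - 4q_j = 0.
By symmetry each firm produces the same amount; substituting q_j = q_i yields q_i = 143/12.
Price P = 279 - 4·(143/6) = 551/3.
Kestrel's profit: (551/3 - 136)·(143/12) - 383 = 185.0278.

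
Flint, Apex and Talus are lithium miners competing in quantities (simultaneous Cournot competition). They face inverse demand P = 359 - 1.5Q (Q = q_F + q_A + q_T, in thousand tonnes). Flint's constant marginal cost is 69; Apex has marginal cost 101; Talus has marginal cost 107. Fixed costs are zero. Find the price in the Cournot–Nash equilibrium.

Flint's profit: π_F = (359 - 1.5Q)q_F - (69q_F). Setting ∂π_F/∂q_F = 0: 290 - 3q_F - (3/2)(q_A + q_T) = 0.
Apex's profit: π_A = (359 - 1.5Q)q_A - (101q_A). Setting ∂π_A/∂q_A = 0: 258 - 3q_A - (3/2)(q_F + q_T) = 0.
Talus's profit: π_T = (359 - 1.5Q)q_T - (107q_T). Setting ∂π_T/∂q_T = 0: 252 - 3q_T - (3/2)(q_F + q_A) = 0.
Adding the 3 conditions: 800 − 3Q − 3Q = 0, i.e. Q = 400/3.
Back-substituting: q_F = (290 − 200)/(3/2) = 60, q_A = (258 − 200)/(3/2) = 116/3, q_T = (252 − 200)/(3/2) = 104/3.
Total output Q = 400/3, so price P = 359 - (3/2)·(400/3) = 159.

159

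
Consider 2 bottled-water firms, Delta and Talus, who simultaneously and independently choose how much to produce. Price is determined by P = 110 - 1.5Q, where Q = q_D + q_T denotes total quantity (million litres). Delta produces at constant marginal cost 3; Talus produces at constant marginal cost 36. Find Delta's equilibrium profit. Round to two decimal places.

Delta's profit: π_D = (110 - 1.5Q)q_D - (3q_D). Setting ∂π_D/∂q_D = 0: 107 - 3q_D - (3/2)(q_T) = 0.
Talus's profit: π_T = (110 - 1.5Q)q_T - (36q_T). Setting ∂π_T/∂q_T = 0: 74 - 3q_T - (3/2)(q_D) = 0.
Rearranging gives the reaction functions q_D = (107 - (3/2)q_T)/3 and q_T = (74 - (3/2)q_D)/3.
Solving the pair: q_D = 280/9, q_T = 82/9.
Price P = 110 - (3/2)·(362/9) = 149/3.
Delta's profit: (149/3 - 3)·(280/9) = 1451.8519.

1451.85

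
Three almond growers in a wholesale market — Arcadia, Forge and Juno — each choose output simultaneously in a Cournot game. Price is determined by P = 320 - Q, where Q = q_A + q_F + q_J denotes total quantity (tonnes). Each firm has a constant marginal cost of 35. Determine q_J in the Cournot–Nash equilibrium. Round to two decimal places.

A representative firm's profit is π_i = q_i(320 - Q) - 35q_i.
First-order condition (treating rivals' output as given): 285 - 2q_i - Σ_{j≠i} q_j = 0.
By symmetry each firm produces the same amount; substituting Σ_{j≠i} q_j = 2q_i yields q_i = 285/4.

71.25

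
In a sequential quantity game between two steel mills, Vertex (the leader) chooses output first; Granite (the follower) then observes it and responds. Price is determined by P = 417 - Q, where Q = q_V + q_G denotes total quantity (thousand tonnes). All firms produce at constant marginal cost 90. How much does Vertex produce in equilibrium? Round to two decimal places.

163.50

The follower Granite best-responds to any q_V: π_G = (417 - Q)q_G - 90q_G.
Follower FOC: 327 - q_V - 2q_G = 0, so q_G(q_V) = (327 - q_V)/2.
The leader anticipates this reaction. Substituting into P = 417 - Q gives P = 507/2 - (1/2)q_V, so π_V = (507/2 - (1/2)q_V)q_V - 90q_V.
Maximising: ∂π_V/∂q_V = 327/2 - q_V = 0, giving q_V = 327/2.
Then q_G = (327 - 327/2)/2 = 327/4.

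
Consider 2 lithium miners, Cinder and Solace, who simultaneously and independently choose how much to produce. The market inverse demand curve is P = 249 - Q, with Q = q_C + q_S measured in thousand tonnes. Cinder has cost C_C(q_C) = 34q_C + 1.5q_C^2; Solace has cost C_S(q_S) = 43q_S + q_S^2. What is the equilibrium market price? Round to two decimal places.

Cinder's profit: π_C = (249 - Q)q_C - (34q_C + (3/2)q_C²). Setting ∂π_C/∂q_C = 0: 215 - 5q_C - (q_S) = 0.
Solace's first-order condition: 206 - 4q_S - (q_C) = 0.
So q_C = (215 - q_S)/5 and q_S = (206 - q_C)/4.
Solving the pair: q_C = 654/19, q_S = 815/19.
Total output Q = 1469/19, so price P = 249 - 1469/19 = 171.6842.

171.68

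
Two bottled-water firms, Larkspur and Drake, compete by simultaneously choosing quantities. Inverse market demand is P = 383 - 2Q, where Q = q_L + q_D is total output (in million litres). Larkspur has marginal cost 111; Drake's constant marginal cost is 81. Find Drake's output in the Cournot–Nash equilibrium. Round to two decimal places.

Larkspur's profit: π_L = (383 - 2Q)q_L - (111q_L). Setting ∂π_L/∂q_L = 0: 272 - 4q_L - 2(q_D) = 0.
Drake's first-order condition: 302 - 4q_D - 2(q_L) = 0.
Best responses: q_L = (272 - 2q_D)/4, q_D = (302 - 2q_L)/4.
Solving the pair: q_L = 121/3, q_D = 166/3.

55.33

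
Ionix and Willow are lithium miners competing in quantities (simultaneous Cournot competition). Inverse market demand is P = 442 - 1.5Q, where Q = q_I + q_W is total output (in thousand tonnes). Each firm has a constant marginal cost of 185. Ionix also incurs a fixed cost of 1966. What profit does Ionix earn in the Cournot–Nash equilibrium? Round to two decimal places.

2926.52

A representative firm's profit is π_i = q_i(442 - 1.5Q) - 185q_i.
First-order condition (treating rivals' output as given): 257 - 3q_i - (3/2)q_j = 0.
By symmetry each firm produces the same amount; substituting q_j = q_i yields q_i = 257/(9/2) = 514/9.
Price P = 442 - (3/2)·(1028/9) = 812/3.
Ionix's profit: (812/3 - 185)·(514/9) - 1966 = 2926.5185.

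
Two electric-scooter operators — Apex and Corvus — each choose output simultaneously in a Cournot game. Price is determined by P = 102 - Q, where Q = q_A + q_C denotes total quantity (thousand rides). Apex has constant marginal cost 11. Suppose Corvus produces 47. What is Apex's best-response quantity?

22

With the rival's output fixed at 47, Apex's profit is π_A = (102 - 47 - q_A)q_A - (11q_A) = (55 - q_A)q_A - (11q_A).
∂π_A/∂q_A = 44 - 2q_A = 0, so q_A = 22.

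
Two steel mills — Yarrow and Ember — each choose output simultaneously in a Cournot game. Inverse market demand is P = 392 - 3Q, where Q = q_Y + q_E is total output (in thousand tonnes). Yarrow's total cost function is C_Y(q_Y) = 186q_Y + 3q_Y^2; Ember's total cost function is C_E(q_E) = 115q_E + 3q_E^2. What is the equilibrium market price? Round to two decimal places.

Yarrow's profit: π_Y = (392 - 3Q)q_Y - (186q_Y + 3q_Y²). Setting ∂π_Y/∂q_Y = 0: 206 - 12q_Y - 3(q_E) = 0.
Ember's first-order condition: 277 - 12q_E - 3(q_Y) = 0.
Rearranging gives the reaction functions q_Y = (206 - 3q_E)/12 and q_E = (277 - 3q_Y)/12.
Solving the pair: q_Y = 547/45, q_E = 902/45.
Total output Q = 161/5, so price P = 392 - 3·(161/5) = 1477/5.

295.40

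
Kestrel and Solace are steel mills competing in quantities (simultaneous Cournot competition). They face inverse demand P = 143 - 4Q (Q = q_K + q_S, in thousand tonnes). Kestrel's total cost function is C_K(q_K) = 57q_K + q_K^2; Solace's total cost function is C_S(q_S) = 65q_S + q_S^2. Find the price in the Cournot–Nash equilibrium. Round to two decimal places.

96.14

Kestrel's profit: π_K = (143 - 4Q)q_K - (57q_K + q_K²). Setting ∂π_K/∂q_K = 0: 86 - 10q_K - 4(q_S) = 0.
Solace's profit: π_S = (143 - 4Q)q_S - (65q_S + q_S²). Setting ∂π_S/∂q_S = 0: 78 - 10q_S - 4(q_K) = 0.
Best responses: q_K = (86 - 4q_S)/10, q_S = (78 - 4q_K)/10.
Substituting one into the other gives q_K = 137/21 and q_S = 109/21.
Total output Q = 82/7, so price P = 143 - 4·(82/7) = 673/7.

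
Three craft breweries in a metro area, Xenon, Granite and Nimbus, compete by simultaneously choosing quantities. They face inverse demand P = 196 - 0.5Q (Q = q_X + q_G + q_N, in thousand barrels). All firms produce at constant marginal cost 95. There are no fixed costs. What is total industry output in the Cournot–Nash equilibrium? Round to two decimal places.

151.50

A representative firm's profit is π_i = q_i(196 - 0.5Q) - 95q_i.
Setting ∂π_i/∂q_i = 0 with rivals' quantities fixed: 101 - q_i - (1/2)·Σ_{j≠i} q_j = 0.
With identical firms every q_j equals q_i, so Σ_{j≠i} q_j = 2q_i and 101 = 2q_i, giving q_i = 101/2.
Total output Q = 101/2 + 101/2 + 101/2 = 303/2.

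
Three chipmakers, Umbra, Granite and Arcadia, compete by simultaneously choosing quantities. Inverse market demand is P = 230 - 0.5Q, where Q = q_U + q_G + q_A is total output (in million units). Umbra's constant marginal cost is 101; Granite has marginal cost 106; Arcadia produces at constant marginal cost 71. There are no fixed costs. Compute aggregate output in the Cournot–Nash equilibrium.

206

Umbra's profit: π_U = (230 - 0.5Q)q_U - (101q_U). Setting ∂π_U/∂q_U = 0: 129 - q_U - (1/2)(q_G + q_A) = 0.
Granite's profit: π_G = (230 - 0.5Q)q_G - (106q_G). Setting ∂π_G/∂q_G = 0: 124 - q_G - (1/2)(q_U + q_A) = 0.
Arcadia's profit: π_A = (230 - 0.5Q)q_A - (71q_A). Setting ∂π_A/∂q_A = 0: 159 - q_A - (1/2)(q_U + q_G) = 0.
Adding the 3 conditions: 412 − Q − Q = 0, i.e. Q = 206.
Back-substituting: q_U = (129 − 103)/(1/2) = 52, q_G = (124 − 103)/(1/2) = 42, q_A = (159 − 103)/(1/2) = 112.
Total output Q = 52 + 42 + 112 = 206.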